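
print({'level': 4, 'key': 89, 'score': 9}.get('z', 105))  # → 105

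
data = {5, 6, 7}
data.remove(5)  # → {6, 7}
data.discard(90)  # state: {6, 7}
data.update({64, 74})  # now {6, 7, 64, 74}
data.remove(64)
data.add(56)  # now {6, 7, 56, 74}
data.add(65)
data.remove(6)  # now {7, 56, 65, 74}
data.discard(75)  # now {7, 56, 65, 74}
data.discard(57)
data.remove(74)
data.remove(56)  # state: {7, 65}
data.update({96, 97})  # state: {7, 65, 96, 97}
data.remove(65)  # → {7, 96, 97}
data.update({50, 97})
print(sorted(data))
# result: [7, 50, 96, 97]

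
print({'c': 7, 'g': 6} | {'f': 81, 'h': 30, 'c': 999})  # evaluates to {'c': 999, 'g': 6, 'f': 81, 'h': 30}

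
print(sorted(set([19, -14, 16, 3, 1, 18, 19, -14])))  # [-14, 1, 3, 16, 18, 19]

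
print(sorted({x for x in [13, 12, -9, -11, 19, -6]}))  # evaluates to [-11, -9, -6, 12, 13, 19]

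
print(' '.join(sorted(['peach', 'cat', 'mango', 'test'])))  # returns cat mango peach test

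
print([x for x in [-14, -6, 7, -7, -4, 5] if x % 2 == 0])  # [-14, -6, -4]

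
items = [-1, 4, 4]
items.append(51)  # [-1, 4, 4, 51]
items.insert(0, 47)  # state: [47, -1, 4, 4, 51]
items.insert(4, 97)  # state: [47, -1, 4, 4, 97, 51]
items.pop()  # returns 51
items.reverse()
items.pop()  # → 47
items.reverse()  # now [-1, 4, 4, 97]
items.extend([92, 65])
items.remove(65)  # [-1, 4, 4, 97, 92]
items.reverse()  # [92, 97, 4, 4, -1]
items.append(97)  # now [92, 97, 4, 4, -1, 97]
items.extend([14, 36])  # [92, 97, 4, 4, -1, 97, 14, 36]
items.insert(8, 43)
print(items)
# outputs [92, 97, 4, 4, -1, 97, 14, 36, 43]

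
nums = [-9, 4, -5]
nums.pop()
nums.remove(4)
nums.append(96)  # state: [-9, 96]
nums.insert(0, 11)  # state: [11, -9, 96]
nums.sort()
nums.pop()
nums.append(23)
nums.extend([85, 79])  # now [-9, 11, 23, 85, 79]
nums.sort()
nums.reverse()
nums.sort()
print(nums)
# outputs [-9, 11, 23, 79, 85]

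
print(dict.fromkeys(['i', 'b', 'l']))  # {'i': None, 'b': None, 'l': None}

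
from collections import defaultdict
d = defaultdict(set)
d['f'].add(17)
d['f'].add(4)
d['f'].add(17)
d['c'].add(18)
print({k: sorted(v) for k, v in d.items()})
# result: {'f': [4, 17], 'c': [18]}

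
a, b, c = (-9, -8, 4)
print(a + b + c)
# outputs -13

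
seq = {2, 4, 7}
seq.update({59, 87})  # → {2, 4, 7, 59, 87}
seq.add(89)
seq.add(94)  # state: {2, 4, 7, 59, 87, 89, 94}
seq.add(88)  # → {2, 4, 7, 59, 87, 88, 89, 94}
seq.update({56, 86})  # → {2, 4, 7, 56, 59, 86, 87, 88, 89, 94}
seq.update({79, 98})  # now {2, 4, 7, 56, 59, 79, 86, 87, 88, 89, 94, 98}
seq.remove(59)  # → {2, 4, 7, 56, 79, 86, 87, 88, 89, 94, 98}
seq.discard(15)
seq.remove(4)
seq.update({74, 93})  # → {2, 7, 56, 74, 79, 86, 87, 88, 89, 93, 94, 98}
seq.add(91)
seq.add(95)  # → {2, 7, 56, 74, 79, 86, 87, 88, 89, 91, 93, 94, 95, 98}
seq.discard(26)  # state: {2, 7, 56, 74, 79, 86, 87, 88, 89, 91, 93, 94, 95, 98}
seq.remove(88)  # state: {2, 7, 56, 74, 79, 86, 87, 89, 91, 93, 94, 95, 98}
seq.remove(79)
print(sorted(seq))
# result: [2, 7, 56, 74, 86, 87, 89, 91, 93, 94, 95, 98]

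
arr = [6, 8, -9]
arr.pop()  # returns -9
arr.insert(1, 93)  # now [6, 93, 8]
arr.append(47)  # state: [6, 93, 8, 47]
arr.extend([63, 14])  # [6, 93, 8, 47, 63, 14]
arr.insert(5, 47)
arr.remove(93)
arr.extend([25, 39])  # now [6, 8, 47, 63, 47, 14, 25, 39]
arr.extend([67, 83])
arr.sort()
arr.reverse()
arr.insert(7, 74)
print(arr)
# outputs [83, 67, 63, 47, 47, 39, 25, 74, 14, 8, 6]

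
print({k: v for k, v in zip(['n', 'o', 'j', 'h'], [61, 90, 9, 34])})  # {'n': 61, 'o': 90, 'j': 9, 'h': 34}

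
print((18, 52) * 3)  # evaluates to (18, 52, 18, 52, 18, 52)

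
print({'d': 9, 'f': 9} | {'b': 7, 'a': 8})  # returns {'d': 9, 'f': 9, 'b': 7, 'a': 8}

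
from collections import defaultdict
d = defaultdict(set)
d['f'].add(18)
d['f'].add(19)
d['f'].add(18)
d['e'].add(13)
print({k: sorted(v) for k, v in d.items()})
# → {'f': [18, 19], 'e': [13]}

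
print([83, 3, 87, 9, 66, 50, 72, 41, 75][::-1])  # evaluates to [75, 41, 72, 50, 66, 9, 87, 3, 83]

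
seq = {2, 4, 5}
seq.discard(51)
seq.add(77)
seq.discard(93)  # {2, 4, 5, 77}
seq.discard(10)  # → {2, 4, 5, 77}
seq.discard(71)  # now {2, 4, 5, 77}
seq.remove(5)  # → {2, 4, 77}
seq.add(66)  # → {2, 4, 66, 77}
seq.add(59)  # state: {2, 4, 59, 66, 77}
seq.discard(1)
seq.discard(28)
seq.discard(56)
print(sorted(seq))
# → [2, 4, 59, 66, 77]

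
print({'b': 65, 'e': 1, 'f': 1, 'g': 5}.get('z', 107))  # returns 107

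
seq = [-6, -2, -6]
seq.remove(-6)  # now [-2, -6]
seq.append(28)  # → [-2, -6, 28]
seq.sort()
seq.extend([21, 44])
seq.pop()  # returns 44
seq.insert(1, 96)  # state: [-6, 96, -2, 28, 21]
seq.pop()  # 21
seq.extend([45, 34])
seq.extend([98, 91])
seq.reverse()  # [91, 98, 34, 45, 28, -2, 96, -6]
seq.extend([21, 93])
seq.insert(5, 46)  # [91, 98, 34, 45, 28, 46, -2, 96, -6, 21, 93]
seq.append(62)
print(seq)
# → [91, 98, 34, 45, 28, 46, -2, 96, -6, 21, 93, 62]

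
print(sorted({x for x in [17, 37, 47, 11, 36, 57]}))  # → [11, 17, 36, 37, 47, 57]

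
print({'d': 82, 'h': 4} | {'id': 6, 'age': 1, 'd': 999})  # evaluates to {'d': 999, 'h': 4, 'id': 6, 'age': 1}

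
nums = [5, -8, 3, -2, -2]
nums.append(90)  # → [5, -8, 3, -2, -2, 90]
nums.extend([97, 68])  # [5, -8, 3, -2, -2, 90, 97, 68]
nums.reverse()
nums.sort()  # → [-8, -2, -2, 3, 5, 68, 90, 97]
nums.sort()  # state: [-8, -2, -2, 3, 5, 68, 90, 97]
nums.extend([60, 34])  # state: [-8, -2, -2, 3, 5, 68, 90, 97, 60, 34]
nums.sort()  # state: [-8, -2, -2, 3, 5, 34, 60, 68, 90, 97]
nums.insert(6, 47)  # [-8, -2, -2, 3, 5, 34, 47, 60, 68, 90, 97]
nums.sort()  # [-8, -2, -2, 3, 5, 34, 47, 60, 68, 90, 97]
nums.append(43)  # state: [-8, -2, -2, 3, 5, 34, 47, 60, 68, 90, 97, 43]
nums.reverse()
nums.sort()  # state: [-8, -2, -2, 3, 5, 34, 43, 47, 60, 68, 90, 97]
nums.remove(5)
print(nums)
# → [-8, -2, -2, 3, 34, 43, 47, 60, 68, 90, 97]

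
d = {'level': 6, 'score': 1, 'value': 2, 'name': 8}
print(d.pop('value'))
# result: 2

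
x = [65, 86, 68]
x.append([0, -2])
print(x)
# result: [65, 86, 68, [0, -2]]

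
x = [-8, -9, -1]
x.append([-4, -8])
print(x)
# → [-8, -9, -1, [-4, -8]]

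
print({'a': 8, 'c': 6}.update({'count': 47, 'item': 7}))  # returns None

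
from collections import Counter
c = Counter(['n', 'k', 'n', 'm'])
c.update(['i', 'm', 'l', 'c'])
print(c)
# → Counter({'n': 2, 'm': 2, 'k': 1, 'i': 1, 'l': 1, 'c': 1})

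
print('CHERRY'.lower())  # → cherry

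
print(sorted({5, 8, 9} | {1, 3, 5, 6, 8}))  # [1, 3, 5, 6, 8, 9]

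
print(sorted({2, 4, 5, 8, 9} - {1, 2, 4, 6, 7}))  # [5, 8, 9]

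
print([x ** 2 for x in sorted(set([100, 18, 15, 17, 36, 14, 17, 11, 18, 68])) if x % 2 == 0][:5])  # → [196, 324, 1296, 4624, 10000]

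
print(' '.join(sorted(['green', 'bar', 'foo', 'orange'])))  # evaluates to bar foo green orange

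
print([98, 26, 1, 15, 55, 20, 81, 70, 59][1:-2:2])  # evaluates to [26, 15, 20]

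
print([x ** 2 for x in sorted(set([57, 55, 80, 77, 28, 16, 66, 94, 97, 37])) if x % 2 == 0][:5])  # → [256, 784, 4356, 6400, 8836]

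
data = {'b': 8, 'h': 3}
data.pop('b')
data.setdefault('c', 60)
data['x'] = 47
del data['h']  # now {'c': 60, 'x': 47}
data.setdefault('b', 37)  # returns 37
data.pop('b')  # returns 37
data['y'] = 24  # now {'c': 60, 'x': 47, 'y': 24}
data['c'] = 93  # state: {'c': 93, 'x': 47, 'y': 24}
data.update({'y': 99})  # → {'c': 93, 'x': 47, 'y': 99}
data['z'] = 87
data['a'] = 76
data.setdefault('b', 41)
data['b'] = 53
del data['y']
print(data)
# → {'c': 93, 'x': 47, 'z': 87, 'a': 76, 'b': 53}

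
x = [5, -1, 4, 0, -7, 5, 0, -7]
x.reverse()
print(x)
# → [-7, 0, 5, -7, 0, 4, -1, 5]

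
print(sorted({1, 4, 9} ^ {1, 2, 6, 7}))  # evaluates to [2, 4, 6, 7, 9]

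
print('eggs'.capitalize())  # Eggs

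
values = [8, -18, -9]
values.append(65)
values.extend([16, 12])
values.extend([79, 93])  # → [8, -18, -9, 65, 16, 12, 79, 93]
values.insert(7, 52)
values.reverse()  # [93, 52, 79, 12, 16, 65, -9, -18, 8]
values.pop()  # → 8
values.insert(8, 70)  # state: [93, 52, 79, 12, 16, 65, -9, -18, 70]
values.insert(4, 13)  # [93, 52, 79, 12, 13, 16, 65, -9, -18, 70]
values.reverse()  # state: [70, -18, -9, 65, 16, 13, 12, 79, 52, 93]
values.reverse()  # [93, 52, 79, 12, 13, 16, 65, -9, -18, 70]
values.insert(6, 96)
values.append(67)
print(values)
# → [93, 52, 79, 12, 13, 16, 96, 65, -9, -18, 70, 67]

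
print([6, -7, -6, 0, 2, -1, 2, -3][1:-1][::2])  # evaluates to [-7, 0, -1]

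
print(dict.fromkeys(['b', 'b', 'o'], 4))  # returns {'b': 4, 'o': 4}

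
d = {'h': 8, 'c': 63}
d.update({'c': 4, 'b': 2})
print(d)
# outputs {'h': 8, 'c': 4, 'b': 2}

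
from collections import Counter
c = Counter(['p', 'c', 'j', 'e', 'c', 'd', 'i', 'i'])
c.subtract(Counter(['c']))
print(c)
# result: Counter({'i': 2, 'p': 1, 'c': 1, 'j': 1, 'e': 1, 'd': 1})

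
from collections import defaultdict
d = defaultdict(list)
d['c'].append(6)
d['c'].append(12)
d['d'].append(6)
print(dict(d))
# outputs {'c': [6, 12], 'd': [6]}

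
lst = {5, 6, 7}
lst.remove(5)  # {6, 7}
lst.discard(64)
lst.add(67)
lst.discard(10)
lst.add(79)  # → {6, 7, 67, 79}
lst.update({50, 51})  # {6, 7, 50, 51, 67, 79}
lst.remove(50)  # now {6, 7, 51, 67, 79}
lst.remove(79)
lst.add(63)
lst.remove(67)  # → {6, 7, 51, 63}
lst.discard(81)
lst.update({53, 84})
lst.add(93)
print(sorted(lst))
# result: [6, 7, 51, 53, 63, 84, 93]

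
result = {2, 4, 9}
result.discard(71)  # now {2, 4, 9}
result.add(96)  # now {2, 4, 9, 96}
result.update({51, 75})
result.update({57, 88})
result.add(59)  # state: {2, 4, 9, 51, 57, 59, 75, 88, 96}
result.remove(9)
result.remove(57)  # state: {2, 4, 51, 59, 75, 88, 96}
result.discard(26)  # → {2, 4, 51, 59, 75, 88, 96}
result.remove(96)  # {2, 4, 51, 59, 75, 88}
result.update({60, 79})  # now {2, 4, 51, 59, 60, 75, 79, 88}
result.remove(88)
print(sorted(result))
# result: [2, 4, 51, 59, 60, 75, 79]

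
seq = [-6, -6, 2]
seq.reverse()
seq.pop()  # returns -6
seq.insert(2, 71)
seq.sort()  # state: [-6, 2, 71]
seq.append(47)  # [-6, 2, 71, 47]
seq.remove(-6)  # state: [2, 71, 47]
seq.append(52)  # [2, 71, 47, 52]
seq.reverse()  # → [52, 47, 71, 2]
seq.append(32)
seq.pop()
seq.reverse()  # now [2, 71, 47, 52]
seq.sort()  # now [2, 47, 52, 71]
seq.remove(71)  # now [2, 47, 52]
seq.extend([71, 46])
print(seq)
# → [2, 47, 52, 71, 46]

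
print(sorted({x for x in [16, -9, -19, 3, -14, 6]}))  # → [-19, -14, -9, 3, 6, 16]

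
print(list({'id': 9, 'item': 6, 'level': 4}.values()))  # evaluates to [9, 6, 4]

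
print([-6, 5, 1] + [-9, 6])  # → [-6, 5, 1, -9, 6]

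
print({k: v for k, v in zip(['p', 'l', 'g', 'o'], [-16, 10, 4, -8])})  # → {'p': -16, 'l': 10, 'g': 4, 'o': -8}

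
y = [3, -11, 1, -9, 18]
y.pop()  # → 18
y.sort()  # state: [-11, -9, 1, 3]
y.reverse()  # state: [3, 1, -9, -11]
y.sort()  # [-11, -9, 1, 3]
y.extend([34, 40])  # [-11, -9, 1, 3, 34, 40]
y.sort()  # [-11, -9, 1, 3, 34, 40]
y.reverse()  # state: [40, 34, 3, 1, -9, -11]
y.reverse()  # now [-11, -9, 1, 3, 34, 40]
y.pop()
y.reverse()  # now [34, 3, 1, -9, -11]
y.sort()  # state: [-11, -9, 1, 3, 34]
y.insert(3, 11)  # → [-11, -9, 1, 11, 3, 34]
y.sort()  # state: [-11, -9, 1, 3, 11, 34]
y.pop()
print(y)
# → [-11, -9, 1, 3, 11]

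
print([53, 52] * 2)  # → [53, 52, 53, 52]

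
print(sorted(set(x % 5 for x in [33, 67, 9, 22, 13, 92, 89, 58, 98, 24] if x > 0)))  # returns [2, 3, 4]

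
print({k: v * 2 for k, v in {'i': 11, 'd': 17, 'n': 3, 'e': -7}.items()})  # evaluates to {'i': 22, 'd': 34, 'n': 6, 'e': -14}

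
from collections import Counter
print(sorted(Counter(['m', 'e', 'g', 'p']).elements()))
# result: ['e', 'g', 'm', 'p']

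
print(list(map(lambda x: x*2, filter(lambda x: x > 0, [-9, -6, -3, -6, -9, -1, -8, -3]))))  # []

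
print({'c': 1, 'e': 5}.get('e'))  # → 5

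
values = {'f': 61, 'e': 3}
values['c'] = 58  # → {'f': 61, 'e': 3, 'c': 58}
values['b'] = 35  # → {'f': 61, 'e': 3, 'c': 58, 'b': 35}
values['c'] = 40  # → {'f': 61, 'e': 3, 'c': 40, 'b': 35}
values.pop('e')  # 3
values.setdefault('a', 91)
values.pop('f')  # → 61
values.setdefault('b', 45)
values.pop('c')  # 40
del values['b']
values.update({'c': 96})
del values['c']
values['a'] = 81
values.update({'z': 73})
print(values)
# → {'a': 81, 'z': 73}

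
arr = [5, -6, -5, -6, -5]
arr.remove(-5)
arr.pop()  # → -5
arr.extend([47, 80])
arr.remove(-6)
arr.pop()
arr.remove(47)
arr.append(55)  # [5, -6, 55]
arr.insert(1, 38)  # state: [5, 38, -6, 55]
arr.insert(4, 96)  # [5, 38, -6, 55, 96]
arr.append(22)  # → [5, 38, -6, 55, 96, 22]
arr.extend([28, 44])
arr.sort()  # [-6, 5, 22, 28, 38, 44, 55, 96]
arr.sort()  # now [-6, 5, 22, 28, 38, 44, 55, 96]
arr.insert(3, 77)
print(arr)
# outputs [-6, 5, 22, 77, 28, 38, 44, 55, 96]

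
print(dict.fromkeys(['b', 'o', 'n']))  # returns {'b': None, 'o': None, 'n': None}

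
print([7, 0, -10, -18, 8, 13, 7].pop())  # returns 7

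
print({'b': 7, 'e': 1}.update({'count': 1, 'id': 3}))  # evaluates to None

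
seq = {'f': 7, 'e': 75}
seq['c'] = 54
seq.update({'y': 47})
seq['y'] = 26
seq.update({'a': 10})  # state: {'f': 7, 'e': 75, 'c': 54, 'y': 26, 'a': 10}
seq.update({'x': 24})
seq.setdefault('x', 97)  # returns 24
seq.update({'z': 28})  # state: {'f': 7, 'e': 75, 'c': 54, 'y': 26, 'a': 10, 'x': 24, 'z': 28}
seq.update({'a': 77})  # {'f': 7, 'e': 75, 'c': 54, 'y': 26, 'a': 77, 'x': 24, 'z': 28}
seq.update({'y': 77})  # {'f': 7, 'e': 75, 'c': 54, 'y': 77, 'a': 77, 'x': 24, 'z': 28}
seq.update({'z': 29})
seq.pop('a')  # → 77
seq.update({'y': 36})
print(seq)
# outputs {'f': 7, 'e': 75, 'c': 54, 'y': 36, 'x': 24, 'z': 29}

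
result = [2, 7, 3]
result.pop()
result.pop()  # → 7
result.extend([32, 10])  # [2, 32, 10]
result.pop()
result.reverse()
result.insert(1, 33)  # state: [32, 33, 2]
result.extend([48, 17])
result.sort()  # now [2, 17, 32, 33, 48]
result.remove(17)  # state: [2, 32, 33, 48]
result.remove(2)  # [32, 33, 48]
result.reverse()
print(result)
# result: [48, 33, 32]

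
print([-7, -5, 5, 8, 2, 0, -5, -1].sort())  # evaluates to None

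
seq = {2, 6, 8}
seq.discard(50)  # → {2, 6, 8}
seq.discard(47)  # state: {2, 6, 8}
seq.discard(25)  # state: {2, 6, 8}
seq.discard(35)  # {2, 6, 8}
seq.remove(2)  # {6, 8}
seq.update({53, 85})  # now {6, 8, 53, 85}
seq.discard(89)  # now {6, 8, 53, 85}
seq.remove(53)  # {6, 8, 85}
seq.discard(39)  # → {6, 8, 85}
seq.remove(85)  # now {6, 8}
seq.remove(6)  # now {8}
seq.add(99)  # {8, 99}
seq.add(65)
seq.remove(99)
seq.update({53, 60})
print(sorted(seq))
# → [8, 53, 60, 65]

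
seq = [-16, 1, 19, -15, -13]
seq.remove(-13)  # [-16, 1, 19, -15]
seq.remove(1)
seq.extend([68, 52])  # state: [-16, 19, -15, 68, 52]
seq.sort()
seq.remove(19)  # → [-16, -15, 52, 68]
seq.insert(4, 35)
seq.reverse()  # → [35, 68, 52, -15, -16]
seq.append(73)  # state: [35, 68, 52, -15, -16, 73]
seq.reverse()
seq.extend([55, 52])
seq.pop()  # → 52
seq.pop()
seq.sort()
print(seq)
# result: [-16, -15, 35, 52, 68, 73]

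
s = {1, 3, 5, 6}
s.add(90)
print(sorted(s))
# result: [1, 3, 5, 6, 90]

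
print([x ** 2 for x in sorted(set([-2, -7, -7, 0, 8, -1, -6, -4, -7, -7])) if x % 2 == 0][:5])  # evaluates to [36, 16, 4, 0, 64]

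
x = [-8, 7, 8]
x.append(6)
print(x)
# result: [-8, 7, 8, 6]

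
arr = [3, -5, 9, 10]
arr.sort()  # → [-5, 3, 9, 10]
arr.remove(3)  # [-5, 9, 10]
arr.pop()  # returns 10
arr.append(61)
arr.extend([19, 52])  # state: [-5, 9, 61, 19, 52]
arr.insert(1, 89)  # [-5, 89, 9, 61, 19, 52]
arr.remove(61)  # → [-5, 89, 9, 19, 52]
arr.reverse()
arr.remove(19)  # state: [52, 9, 89, -5]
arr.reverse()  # [-5, 89, 9, 52]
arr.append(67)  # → [-5, 89, 9, 52, 67]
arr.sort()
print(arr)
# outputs [-5, 9, 52, 67, 89]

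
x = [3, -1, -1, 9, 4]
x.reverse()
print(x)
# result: [4, 9, -1, -1, 3]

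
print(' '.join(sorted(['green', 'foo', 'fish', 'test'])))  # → fish foo green test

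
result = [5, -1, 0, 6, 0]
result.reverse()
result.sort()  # [-1, 0, 0, 5, 6]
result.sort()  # [-1, 0, 0, 5, 6]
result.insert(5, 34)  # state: [-1, 0, 0, 5, 6, 34]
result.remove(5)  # [-1, 0, 0, 6, 34]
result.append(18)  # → [-1, 0, 0, 6, 34, 18]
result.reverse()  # [18, 34, 6, 0, 0, -1]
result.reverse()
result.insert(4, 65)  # [-1, 0, 0, 6, 65, 34, 18]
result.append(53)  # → [-1, 0, 0, 6, 65, 34, 18, 53]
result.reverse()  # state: [53, 18, 34, 65, 6, 0, 0, -1]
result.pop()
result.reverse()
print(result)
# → [0, 0, 6, 65, 34, 18, 53]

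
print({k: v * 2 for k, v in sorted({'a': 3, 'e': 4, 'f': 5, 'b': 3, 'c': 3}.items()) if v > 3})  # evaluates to {'e': 8, 'f': 10}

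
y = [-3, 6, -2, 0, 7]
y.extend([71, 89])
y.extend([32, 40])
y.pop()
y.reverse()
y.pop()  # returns -3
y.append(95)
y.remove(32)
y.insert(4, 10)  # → [89, 71, 7, 0, 10, -2, 6, 95]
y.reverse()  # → [95, 6, -2, 10, 0, 7, 71, 89]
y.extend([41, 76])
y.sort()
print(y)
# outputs [-2, 0, 6, 7, 10, 41, 71, 76, 89, 95]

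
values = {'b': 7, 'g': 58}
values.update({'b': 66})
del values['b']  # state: {'g': 58}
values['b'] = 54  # {'g': 58, 'b': 54}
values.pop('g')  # 58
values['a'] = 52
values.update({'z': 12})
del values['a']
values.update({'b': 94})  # {'b': 94, 'z': 12}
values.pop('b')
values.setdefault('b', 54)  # 54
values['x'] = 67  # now {'z': 12, 'b': 54, 'x': 67}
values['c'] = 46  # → {'z': 12, 'b': 54, 'x': 67, 'c': 46}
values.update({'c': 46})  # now {'z': 12, 'b': 54, 'x': 67, 'c': 46}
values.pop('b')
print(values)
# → {'z': 12, 'x': 67, 'c': 46}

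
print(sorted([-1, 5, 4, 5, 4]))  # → [-1, 4, 4, 5, 5]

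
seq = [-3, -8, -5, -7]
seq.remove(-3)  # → [-8, -5, -7]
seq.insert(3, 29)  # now [-8, -5, -7, 29]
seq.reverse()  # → [29, -7, -5, -8]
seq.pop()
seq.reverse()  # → [-5, -7, 29]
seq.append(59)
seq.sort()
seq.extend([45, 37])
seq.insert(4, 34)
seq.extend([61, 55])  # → [-7, -5, 29, 59, 34, 45, 37, 61, 55]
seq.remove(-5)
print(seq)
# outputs [-7, 29, 59, 34, 45, 37, 61, 55]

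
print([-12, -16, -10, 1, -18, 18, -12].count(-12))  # 2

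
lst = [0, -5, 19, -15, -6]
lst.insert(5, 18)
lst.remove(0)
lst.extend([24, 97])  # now [-5, 19, -15, -6, 18, 24, 97]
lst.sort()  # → [-15, -6, -5, 18, 19, 24, 97]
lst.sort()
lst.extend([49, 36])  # [-15, -6, -5, 18, 19, 24, 97, 49, 36]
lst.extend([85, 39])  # [-15, -6, -5, 18, 19, 24, 97, 49, 36, 85, 39]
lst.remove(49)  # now [-15, -6, -5, 18, 19, 24, 97, 36, 85, 39]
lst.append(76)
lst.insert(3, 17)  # [-15, -6, -5, 17, 18, 19, 24, 97, 36, 85, 39, 76]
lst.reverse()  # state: [76, 39, 85, 36, 97, 24, 19, 18, 17, -5, -6, -15]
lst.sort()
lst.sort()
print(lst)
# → [-15, -6, -5, 17, 18, 19, 24, 36, 39, 76, 85, 97]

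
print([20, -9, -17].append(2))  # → None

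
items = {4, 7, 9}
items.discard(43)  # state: {4, 7, 9}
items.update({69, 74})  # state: {4, 7, 9, 69, 74}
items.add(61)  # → {4, 7, 9, 61, 69, 74}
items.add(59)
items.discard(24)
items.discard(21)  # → {4, 7, 9, 59, 61, 69, 74}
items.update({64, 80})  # {4, 7, 9, 59, 61, 64, 69, 74, 80}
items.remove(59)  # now {4, 7, 9, 61, 64, 69, 74, 80}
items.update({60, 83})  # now {4, 7, 9, 60, 61, 64, 69, 74, 80, 83}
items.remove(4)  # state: {7, 9, 60, 61, 64, 69, 74, 80, 83}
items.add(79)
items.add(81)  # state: {7, 9, 60, 61, 64, 69, 74, 79, 80, 81, 83}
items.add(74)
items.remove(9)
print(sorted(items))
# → [7, 60, 61, 64, 69, 74, 79, 80, 81, 83]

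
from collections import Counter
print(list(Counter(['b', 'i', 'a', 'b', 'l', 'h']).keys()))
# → ['b', 'i', 'a', 'l', 'h']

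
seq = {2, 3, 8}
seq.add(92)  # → {2, 3, 8, 92}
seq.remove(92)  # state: {2, 3, 8}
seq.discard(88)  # {2, 3, 8}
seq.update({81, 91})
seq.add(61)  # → {2, 3, 8, 61, 81, 91}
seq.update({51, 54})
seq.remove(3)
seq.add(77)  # {2, 8, 51, 54, 61, 77, 81, 91}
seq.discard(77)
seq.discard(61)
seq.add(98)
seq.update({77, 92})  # {2, 8, 51, 54, 77, 81, 91, 92, 98}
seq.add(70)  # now {2, 8, 51, 54, 70, 77, 81, 91, 92, 98}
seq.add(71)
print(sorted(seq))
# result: [2, 8, 51, 54, 70, 71, 77, 81, 91, 92, 98]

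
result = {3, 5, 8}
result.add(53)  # {3, 5, 8, 53}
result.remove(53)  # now {3, 5, 8}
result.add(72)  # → {3, 5, 8, 72}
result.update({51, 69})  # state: {3, 5, 8, 51, 69, 72}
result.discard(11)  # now {3, 5, 8, 51, 69, 72}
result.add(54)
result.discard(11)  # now {3, 5, 8, 51, 54, 69, 72}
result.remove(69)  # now {3, 5, 8, 51, 54, 72}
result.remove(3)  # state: {5, 8, 51, 54, 72}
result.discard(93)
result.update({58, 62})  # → {5, 8, 51, 54, 58, 62, 72}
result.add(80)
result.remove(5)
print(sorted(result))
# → [8, 51, 54, 58, 62, 72, 80]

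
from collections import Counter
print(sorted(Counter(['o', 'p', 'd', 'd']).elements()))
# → ['d', 'd', 'o', 'p']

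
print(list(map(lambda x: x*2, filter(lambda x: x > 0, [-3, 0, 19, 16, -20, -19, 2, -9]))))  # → [38, 32, 4]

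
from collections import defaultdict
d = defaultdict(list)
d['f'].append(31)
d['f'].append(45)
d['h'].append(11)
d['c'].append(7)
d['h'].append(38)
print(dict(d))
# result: {'f': [31, 45], 'h': [11, 38], 'c': [7]}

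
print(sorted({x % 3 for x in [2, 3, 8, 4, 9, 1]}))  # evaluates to [0, 1, 2]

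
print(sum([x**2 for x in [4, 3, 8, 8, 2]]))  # 157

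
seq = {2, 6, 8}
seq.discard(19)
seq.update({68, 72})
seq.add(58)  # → {2, 6, 8, 58, 68, 72}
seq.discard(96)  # {2, 6, 8, 58, 68, 72}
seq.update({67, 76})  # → {2, 6, 8, 58, 67, 68, 72, 76}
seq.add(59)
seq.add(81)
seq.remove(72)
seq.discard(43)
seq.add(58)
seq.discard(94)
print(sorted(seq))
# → [2, 6, 8, 58, 59, 67, 68, 76, 81]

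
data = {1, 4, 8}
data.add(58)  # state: {1, 4, 8, 58}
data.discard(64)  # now {1, 4, 8, 58}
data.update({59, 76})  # {1, 4, 8, 58, 59, 76}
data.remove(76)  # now {1, 4, 8, 58, 59}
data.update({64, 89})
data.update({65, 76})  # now {1, 4, 8, 58, 59, 64, 65, 76, 89}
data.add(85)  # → {1, 4, 8, 58, 59, 64, 65, 76, 85, 89}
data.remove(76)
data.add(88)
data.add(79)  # {1, 4, 8, 58, 59, 64, 65, 79, 85, 88, 89}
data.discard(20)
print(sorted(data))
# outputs [1, 4, 8, 58, 59, 64, 65, 79, 85, 88, 89]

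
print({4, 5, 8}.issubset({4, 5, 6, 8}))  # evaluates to True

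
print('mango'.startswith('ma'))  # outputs True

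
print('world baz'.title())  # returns World Baz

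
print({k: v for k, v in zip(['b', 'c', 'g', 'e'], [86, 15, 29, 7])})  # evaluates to {'b': 86, 'c': 15, 'g': 29, 'e': 7}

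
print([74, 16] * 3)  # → [74, 16, 74, 16, 74, 16]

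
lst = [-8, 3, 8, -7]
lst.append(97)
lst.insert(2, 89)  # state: [-8, 3, 89, 8, -7, 97]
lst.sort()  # [-8, -7, 3, 8, 89, 97]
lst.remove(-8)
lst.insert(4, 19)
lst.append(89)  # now [-7, 3, 8, 89, 19, 97, 89]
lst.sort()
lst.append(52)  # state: [-7, 3, 8, 19, 89, 89, 97, 52]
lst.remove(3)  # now [-7, 8, 19, 89, 89, 97, 52]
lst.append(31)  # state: [-7, 8, 19, 89, 89, 97, 52, 31]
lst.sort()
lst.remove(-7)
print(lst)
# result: [8, 19, 31, 52, 89, 89, 97]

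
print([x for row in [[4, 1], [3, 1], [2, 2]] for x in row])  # [4, 1, 3, 1, 2, 2]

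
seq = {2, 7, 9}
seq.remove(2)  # {7, 9}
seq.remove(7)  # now {9}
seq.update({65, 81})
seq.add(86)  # {9, 65, 81, 86}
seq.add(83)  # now {9, 65, 81, 83, 86}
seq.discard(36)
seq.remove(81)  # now {9, 65, 83, 86}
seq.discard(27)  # {9, 65, 83, 86}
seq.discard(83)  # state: {9, 65, 86}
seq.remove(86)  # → {9, 65}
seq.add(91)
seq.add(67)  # {9, 65, 67, 91}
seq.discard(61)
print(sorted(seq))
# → [9, 65, 67, 91]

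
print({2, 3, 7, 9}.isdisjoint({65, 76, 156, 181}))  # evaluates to True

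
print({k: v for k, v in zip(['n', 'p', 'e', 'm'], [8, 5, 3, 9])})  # {'n': 8, 'p': 5, 'e': 3, 'm': 9}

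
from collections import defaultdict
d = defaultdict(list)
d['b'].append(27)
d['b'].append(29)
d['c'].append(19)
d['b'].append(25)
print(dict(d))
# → {'b': [27, 29, 25], 'c': [19]}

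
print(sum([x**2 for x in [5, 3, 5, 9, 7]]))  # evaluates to 189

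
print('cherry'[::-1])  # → yrrehc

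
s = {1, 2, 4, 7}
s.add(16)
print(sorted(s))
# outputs [1, 2, 4, 7, 16]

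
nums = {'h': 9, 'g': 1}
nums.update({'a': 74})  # {'h': 9, 'g': 1, 'a': 74}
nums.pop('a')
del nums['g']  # {'h': 9}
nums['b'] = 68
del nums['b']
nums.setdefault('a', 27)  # 27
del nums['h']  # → {'a': 27}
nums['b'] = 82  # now {'a': 27, 'b': 82}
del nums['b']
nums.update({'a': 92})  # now {'a': 92}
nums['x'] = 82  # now {'a': 92, 'x': 82}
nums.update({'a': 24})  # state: {'a': 24, 'x': 82}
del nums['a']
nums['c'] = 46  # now {'x': 82, 'c': 46}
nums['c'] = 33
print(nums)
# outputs {'x': 82, 'c': 33}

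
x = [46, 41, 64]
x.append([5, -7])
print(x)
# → [46, 41, 64, [5, -7]]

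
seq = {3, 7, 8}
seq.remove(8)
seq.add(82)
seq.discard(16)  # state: {3, 7, 82}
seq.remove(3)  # {7, 82}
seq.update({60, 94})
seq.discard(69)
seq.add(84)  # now {7, 60, 82, 84, 94}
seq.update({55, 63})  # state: {7, 55, 60, 63, 82, 84, 94}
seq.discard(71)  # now {7, 55, 60, 63, 82, 84, 94}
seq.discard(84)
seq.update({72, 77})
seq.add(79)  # {7, 55, 60, 63, 72, 77, 79, 82, 94}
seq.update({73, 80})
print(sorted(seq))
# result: [7, 55, 60, 63, 72, 73, 77, 79, 80, 82, 94]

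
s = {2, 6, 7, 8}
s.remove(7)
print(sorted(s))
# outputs [2, 6, 8]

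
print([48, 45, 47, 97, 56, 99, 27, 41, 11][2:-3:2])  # [47, 56]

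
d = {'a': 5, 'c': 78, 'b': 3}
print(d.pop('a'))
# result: 5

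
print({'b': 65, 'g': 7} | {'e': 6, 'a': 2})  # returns {'b': 65, 'g': 7, 'e': 6, 'a': 2}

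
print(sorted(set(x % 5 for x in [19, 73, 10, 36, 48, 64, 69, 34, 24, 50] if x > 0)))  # [0, 1, 3, 4]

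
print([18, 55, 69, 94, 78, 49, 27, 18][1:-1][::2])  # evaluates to [55, 94, 49]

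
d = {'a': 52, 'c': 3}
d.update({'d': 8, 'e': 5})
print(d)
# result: {'a': 52, 'c': 3, 'd': 8, 'e': 5}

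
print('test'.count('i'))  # 0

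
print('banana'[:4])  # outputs bana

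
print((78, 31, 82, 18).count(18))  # 1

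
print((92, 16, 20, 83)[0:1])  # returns (92,)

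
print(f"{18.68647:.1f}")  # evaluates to 18.7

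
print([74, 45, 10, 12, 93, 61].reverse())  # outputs None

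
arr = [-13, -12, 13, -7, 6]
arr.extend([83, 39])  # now [-13, -12, 13, -7, 6, 83, 39]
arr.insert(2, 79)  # [-13, -12, 79, 13, -7, 6, 83, 39]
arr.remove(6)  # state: [-13, -12, 79, 13, -7, 83, 39]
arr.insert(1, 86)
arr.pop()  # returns 39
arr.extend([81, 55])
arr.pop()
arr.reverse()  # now [81, 83, -7, 13, 79, -12, 86, -13]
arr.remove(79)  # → [81, 83, -7, 13, -12, 86, -13]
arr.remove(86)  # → [81, 83, -7, 13, -12, -13]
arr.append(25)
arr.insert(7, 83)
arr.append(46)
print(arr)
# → [81, 83, -7, 13, -12, -13, 25, 83, 46]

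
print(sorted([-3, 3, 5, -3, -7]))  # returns [-7, -3, -3, 3, 5]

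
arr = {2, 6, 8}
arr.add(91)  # {2, 6, 8, 91}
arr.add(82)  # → {2, 6, 8, 82, 91}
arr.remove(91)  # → {2, 6, 8, 82}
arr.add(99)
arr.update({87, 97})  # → {2, 6, 8, 82, 87, 97, 99}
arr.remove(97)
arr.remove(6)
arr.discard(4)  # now {2, 8, 82, 87, 99}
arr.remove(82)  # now {2, 8, 87, 99}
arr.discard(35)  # {2, 8, 87, 99}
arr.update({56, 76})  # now {2, 8, 56, 76, 87, 99}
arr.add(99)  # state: {2, 8, 56, 76, 87, 99}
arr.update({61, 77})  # {2, 8, 56, 61, 76, 77, 87, 99}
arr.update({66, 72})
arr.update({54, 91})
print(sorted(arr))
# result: [2, 8, 54, 56, 61, 66, 72, 76, 77, 87, 91, 99]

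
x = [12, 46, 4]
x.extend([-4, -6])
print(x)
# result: [12, 46, 4, -4, -6]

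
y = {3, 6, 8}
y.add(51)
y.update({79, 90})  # {3, 6, 8, 51, 79, 90}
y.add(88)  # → {3, 6, 8, 51, 79, 88, 90}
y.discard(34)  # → {3, 6, 8, 51, 79, 88, 90}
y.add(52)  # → {3, 6, 8, 51, 52, 79, 88, 90}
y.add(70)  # {3, 6, 8, 51, 52, 70, 79, 88, 90}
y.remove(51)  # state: {3, 6, 8, 52, 70, 79, 88, 90}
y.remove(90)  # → {3, 6, 8, 52, 70, 79, 88}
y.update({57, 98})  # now {3, 6, 8, 52, 57, 70, 79, 88, 98}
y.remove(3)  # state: {6, 8, 52, 57, 70, 79, 88, 98}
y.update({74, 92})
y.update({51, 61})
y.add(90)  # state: {6, 8, 51, 52, 57, 61, 70, 74, 79, 88, 90, 92, 98}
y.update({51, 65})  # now {6, 8, 51, 52, 57, 61, 65, 70, 74, 79, 88, 90, 92, 98}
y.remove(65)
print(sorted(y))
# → [6, 8, 51, 52, 57, 61, 70, 74, 79, 88, 90, 92, 98]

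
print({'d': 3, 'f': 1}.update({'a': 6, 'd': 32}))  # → None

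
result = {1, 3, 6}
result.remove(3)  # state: {1, 6}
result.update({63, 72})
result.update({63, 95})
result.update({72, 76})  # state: {1, 6, 63, 72, 76, 95}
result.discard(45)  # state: {1, 6, 63, 72, 76, 95}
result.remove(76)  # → {1, 6, 63, 72, 95}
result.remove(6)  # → {1, 63, 72, 95}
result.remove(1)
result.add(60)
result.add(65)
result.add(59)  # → {59, 60, 63, 65, 72, 95}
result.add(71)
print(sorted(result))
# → [59, 60, 63, 65, 71, 72, 95]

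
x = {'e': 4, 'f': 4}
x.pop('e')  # 4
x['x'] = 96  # {'f': 4, 'x': 96}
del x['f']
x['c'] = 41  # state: {'x': 96, 'c': 41}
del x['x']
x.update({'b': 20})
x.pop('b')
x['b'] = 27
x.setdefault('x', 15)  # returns 15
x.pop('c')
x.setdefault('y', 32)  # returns 32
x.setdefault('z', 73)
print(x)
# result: {'b': 27, 'x': 15, 'y': 32, 'z': 73}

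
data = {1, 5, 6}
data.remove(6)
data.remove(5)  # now {1}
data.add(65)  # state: {1, 65}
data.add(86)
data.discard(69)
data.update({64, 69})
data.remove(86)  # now {1, 64, 65, 69}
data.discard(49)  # {1, 64, 65, 69}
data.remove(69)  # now {1, 64, 65}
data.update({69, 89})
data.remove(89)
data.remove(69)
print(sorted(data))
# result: [1, 64, 65]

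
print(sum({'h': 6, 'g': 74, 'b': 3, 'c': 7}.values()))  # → 90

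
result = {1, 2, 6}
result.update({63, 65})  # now {1, 2, 6, 63, 65}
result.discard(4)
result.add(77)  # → {1, 2, 6, 63, 65, 77}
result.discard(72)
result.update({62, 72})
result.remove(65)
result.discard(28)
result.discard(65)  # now {1, 2, 6, 62, 63, 72, 77}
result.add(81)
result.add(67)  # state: {1, 2, 6, 62, 63, 67, 72, 77, 81}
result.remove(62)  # {1, 2, 6, 63, 67, 72, 77, 81}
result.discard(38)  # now {1, 2, 6, 63, 67, 72, 77, 81}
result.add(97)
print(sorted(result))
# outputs [1, 2, 6, 63, 67, 72, 77, 81, 97]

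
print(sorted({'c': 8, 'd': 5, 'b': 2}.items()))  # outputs [('b', 2), ('c', 8), ('d', 5)]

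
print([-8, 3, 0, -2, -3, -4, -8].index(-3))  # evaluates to 4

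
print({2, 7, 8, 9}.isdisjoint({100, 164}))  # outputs True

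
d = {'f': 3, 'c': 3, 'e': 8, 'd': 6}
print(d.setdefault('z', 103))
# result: 103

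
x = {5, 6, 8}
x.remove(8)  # {5, 6}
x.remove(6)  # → {5}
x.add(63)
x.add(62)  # {5, 62, 63}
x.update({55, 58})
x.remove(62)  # {5, 55, 58, 63}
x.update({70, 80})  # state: {5, 55, 58, 63, 70, 80}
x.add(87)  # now {5, 55, 58, 63, 70, 80, 87}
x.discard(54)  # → {5, 55, 58, 63, 70, 80, 87}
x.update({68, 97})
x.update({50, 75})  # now {5, 50, 55, 58, 63, 68, 70, 75, 80, 87, 97}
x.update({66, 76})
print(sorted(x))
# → [5, 50, 55, 58, 63, 66, 68, 70, 75, 76, 80, 87, 97]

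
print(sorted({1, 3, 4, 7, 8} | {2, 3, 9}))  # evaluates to [1, 2, 3, 4, 7, 8, 9]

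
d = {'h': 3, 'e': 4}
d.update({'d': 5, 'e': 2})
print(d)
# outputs {'h': 3, 'e': 2, 'd': 5}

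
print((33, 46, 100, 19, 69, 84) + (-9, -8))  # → (33, 46, 100, 19, 69, 84, -9, -8)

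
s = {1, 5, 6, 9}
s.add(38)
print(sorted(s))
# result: [1, 5, 6, 9, 38]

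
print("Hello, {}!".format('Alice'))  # Hello, Alice!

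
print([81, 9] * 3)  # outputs [81, 9, 81, 9, 81, 9]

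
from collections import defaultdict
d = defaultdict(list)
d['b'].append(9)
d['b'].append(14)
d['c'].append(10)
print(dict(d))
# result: {'b': [9, 14], 'c': [10]}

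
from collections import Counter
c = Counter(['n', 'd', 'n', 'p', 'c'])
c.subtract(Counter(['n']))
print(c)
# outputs Counter({'n': 1, 'd': 1, 'p': 1, 'c': 1})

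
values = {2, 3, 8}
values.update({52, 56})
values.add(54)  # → {2, 3, 8, 52, 54, 56}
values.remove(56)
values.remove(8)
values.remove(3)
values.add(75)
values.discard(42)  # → {2, 52, 54, 75}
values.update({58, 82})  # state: {2, 52, 54, 58, 75, 82}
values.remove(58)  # {2, 52, 54, 75, 82}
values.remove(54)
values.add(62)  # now {2, 52, 62, 75, 82}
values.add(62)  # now {2, 52, 62, 75, 82}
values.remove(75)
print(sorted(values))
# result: [2, 52, 62, 82]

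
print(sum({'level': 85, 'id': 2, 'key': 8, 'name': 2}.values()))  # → 97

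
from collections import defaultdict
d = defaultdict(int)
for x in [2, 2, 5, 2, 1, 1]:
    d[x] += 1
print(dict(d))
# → {2: 3, 5: 1, 1: 2}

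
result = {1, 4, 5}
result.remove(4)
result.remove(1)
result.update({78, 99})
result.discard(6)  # {5, 78, 99}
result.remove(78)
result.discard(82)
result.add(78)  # {5, 78, 99}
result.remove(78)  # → {5, 99}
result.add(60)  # {5, 60, 99}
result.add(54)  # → {5, 54, 60, 99}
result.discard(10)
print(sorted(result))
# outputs [5, 54, 60, 99]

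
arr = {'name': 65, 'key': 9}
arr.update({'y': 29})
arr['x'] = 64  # {'name': 65, 'key': 9, 'y': 29, 'x': 64}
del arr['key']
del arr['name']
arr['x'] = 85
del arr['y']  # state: {'x': 85}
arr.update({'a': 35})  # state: {'x': 85, 'a': 35}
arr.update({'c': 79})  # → {'x': 85, 'a': 35, 'c': 79}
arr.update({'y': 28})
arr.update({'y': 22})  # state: {'x': 85, 'a': 35, 'c': 79, 'y': 22}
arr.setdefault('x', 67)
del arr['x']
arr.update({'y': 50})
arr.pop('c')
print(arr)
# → {'a': 35, 'y': 50}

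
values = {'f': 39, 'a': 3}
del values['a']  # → {'f': 39}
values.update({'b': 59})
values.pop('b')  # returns 59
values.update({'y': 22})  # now {'f': 39, 'y': 22}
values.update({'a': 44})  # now {'f': 39, 'y': 22, 'a': 44}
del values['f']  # {'y': 22, 'a': 44}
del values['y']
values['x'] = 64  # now {'a': 44, 'x': 64}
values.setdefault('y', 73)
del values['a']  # {'x': 64, 'y': 73}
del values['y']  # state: {'x': 64}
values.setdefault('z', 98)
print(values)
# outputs {'x': 64, 'z': 98}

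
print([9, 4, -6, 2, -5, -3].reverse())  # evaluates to None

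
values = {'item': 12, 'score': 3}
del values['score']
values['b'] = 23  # {'item': 12, 'b': 23}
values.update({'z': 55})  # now {'item': 12, 'b': 23, 'z': 55}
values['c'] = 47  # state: {'item': 12, 'b': 23, 'z': 55, 'c': 47}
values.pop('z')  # 55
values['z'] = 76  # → {'item': 12, 'b': 23, 'c': 47, 'z': 76}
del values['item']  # {'b': 23, 'c': 47, 'z': 76}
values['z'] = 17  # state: {'b': 23, 'c': 47, 'z': 17}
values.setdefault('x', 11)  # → 11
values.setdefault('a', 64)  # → 64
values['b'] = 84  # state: {'b': 84, 'c': 47, 'z': 17, 'x': 11, 'a': 64}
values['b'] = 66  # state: {'b': 66, 'c': 47, 'z': 17, 'x': 11, 'a': 64}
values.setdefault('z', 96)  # 17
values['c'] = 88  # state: {'b': 66, 'c': 88, 'z': 17, 'x': 11, 'a': 64}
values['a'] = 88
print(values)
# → {'b': 66, 'c': 88, 'z': 17, 'x': 11, 'a': 88}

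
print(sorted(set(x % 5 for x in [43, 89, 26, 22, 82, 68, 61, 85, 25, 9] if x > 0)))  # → [0, 1, 2, 3, 4]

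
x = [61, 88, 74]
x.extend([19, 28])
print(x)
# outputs [61, 88, 74, 19, 28]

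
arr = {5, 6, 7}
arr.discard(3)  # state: {5, 6, 7}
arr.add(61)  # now {5, 6, 7, 61}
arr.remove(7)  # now {5, 6, 61}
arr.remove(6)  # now {5, 61}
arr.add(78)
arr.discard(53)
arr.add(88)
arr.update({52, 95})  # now {5, 52, 61, 78, 88, 95}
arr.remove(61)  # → {5, 52, 78, 88, 95}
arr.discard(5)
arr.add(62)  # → {52, 62, 78, 88, 95}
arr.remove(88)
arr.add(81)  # {52, 62, 78, 81, 95}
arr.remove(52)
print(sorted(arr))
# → [62, 78, 81, 95]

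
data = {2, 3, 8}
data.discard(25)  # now {2, 3, 8}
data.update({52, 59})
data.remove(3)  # {2, 8, 52, 59}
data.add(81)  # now {2, 8, 52, 59, 81}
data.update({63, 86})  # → {2, 8, 52, 59, 63, 81, 86}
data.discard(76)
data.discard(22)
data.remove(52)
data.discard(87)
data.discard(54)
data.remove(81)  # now {2, 8, 59, 63, 86}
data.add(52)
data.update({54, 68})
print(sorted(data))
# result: [2, 8, 52, 54, 59, 63, 68, 86]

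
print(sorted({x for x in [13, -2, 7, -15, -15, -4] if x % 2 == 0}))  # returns [-4, -2]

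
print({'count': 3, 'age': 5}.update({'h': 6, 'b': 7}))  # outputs None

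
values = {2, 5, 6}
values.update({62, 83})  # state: {2, 5, 6, 62, 83}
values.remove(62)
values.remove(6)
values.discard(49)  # {2, 5, 83}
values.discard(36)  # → {2, 5, 83}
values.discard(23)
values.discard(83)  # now {2, 5}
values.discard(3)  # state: {2, 5}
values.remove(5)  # {2}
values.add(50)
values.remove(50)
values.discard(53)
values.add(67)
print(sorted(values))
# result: [2, 67]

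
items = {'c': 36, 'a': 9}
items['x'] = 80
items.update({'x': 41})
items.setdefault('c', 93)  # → 36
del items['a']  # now {'c': 36, 'x': 41}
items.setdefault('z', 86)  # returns 86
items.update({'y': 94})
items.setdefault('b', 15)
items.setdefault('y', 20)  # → 94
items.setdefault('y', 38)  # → 94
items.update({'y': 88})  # {'c': 36, 'x': 41, 'z': 86, 'y': 88, 'b': 15}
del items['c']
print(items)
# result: {'x': 41, 'z': 86, 'y': 88, 'b': 15}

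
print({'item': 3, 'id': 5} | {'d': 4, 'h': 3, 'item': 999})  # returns {'item': 999, 'id': 5, 'd': 4, 'h': 3}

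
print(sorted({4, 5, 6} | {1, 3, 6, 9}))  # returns [1, 3, 4, 5, 6, 9]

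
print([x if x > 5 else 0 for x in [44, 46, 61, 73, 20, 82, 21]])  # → [44, 46, 61, 73, 20, 82, 21]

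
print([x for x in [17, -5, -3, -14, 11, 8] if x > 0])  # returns [17, 11, 8]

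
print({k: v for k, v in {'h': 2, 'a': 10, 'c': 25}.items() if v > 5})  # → {'a': 10, 'c': 25}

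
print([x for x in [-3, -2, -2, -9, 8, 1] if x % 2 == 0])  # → [-2, -2, 8]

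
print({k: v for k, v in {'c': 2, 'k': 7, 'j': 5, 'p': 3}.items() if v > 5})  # {'k': 7}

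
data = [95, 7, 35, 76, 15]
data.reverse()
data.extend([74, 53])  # [15, 76, 35, 7, 95, 74, 53]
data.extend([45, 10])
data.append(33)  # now [15, 76, 35, 7, 95, 74, 53, 45, 10, 33]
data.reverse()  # [33, 10, 45, 53, 74, 95, 7, 35, 76, 15]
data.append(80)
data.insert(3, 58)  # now [33, 10, 45, 58, 53, 74, 95, 7, 35, 76, 15, 80]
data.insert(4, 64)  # [33, 10, 45, 58, 64, 53, 74, 95, 7, 35, 76, 15, 80]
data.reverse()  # [80, 15, 76, 35, 7, 95, 74, 53, 64, 58, 45, 10, 33]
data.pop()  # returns 33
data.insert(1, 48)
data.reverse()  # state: [10, 45, 58, 64, 53, 74, 95, 7, 35, 76, 15, 48, 80]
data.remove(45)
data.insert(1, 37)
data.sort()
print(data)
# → [7, 10, 15, 35, 37, 48, 53, 58, 64, 74, 76, 80, 95]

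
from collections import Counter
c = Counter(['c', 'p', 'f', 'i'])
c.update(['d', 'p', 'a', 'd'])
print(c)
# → Counter({'p': 2, 'd': 2, 'c': 1, 'f': 1, 'i': 1, 'a': 1})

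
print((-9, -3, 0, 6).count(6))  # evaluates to 1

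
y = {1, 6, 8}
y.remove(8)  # {1, 6}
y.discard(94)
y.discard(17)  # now {1, 6}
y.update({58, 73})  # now {1, 6, 58, 73}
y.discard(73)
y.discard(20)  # {1, 6, 58}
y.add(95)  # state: {1, 6, 58, 95}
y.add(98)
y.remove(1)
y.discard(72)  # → {6, 58, 95, 98}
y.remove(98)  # {6, 58, 95}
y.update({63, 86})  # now {6, 58, 63, 86, 95}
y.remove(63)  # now {6, 58, 86, 95}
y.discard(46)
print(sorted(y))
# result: [6, 58, 86, 95]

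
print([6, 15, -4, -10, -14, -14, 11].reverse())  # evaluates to None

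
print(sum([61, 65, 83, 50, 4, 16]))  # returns 279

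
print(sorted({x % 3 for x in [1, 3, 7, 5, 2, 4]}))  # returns [0, 1, 2]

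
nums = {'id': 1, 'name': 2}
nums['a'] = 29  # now {'id': 1, 'name': 2, 'a': 29}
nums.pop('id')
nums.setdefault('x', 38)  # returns 38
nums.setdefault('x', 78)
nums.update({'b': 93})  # {'name': 2, 'a': 29, 'x': 38, 'b': 93}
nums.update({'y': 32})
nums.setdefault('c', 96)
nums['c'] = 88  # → {'name': 2, 'a': 29, 'x': 38, 'b': 93, 'y': 32, 'c': 88}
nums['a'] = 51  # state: {'name': 2, 'a': 51, 'x': 38, 'b': 93, 'y': 32, 'c': 88}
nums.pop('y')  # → 32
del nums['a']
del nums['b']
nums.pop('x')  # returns 38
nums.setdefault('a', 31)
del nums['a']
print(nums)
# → {'name': 2, 'c': 88}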